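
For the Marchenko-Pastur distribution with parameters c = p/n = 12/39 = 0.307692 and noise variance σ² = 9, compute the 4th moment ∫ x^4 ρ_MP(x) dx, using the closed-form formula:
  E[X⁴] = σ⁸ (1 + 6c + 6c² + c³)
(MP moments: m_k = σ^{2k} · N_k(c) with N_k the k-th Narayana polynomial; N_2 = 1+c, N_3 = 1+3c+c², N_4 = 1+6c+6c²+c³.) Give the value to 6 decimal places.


E[X⁴] = σ⁸ (1 + 6c + 6c² + c³) (fourth MP moment). With σ² = 9 (so σ⁸ = 6561) and c = 12/39 = 0.307692: E[X⁴] = 6561 · (1 + 6·0.307692 + 6·(0.307692)² + (0.307692)³) = 6561 · 3.443332.

So E[X^4] = 22591.700046.


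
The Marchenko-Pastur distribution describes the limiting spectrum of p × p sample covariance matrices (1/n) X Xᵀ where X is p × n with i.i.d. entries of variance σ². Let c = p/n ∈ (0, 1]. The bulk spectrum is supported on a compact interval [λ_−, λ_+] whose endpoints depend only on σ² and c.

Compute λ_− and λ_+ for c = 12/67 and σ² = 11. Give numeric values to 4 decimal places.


c = 12/67 = 0.179104; √c = 0.423207.
λ_− = σ² (1 − √c)² = 11 · (1 − 0.423207)² = 11 · (0.576793)² = 3.659587.
λ_+ = σ² (1 + √c)² = 11 · (1 + 0.423207)² = 11 · (1.423207)² = 22.280711.

Rounded to 4 decimal places: λ_− ≈ 3.6596, λ_+ ≈ 22.2807.


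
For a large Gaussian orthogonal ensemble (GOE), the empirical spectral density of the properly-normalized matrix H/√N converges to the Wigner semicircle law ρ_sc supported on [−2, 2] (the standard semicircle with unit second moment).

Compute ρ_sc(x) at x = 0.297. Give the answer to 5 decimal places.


ρ_sc(x) = (1/(2π)) √(4 − x²). With x = 0.297:
  4 − x² = 4 − (0.297)² = 4 − 0.088209 = 3.911791.
  √(4 − x²) = 1.977825.
  1/(2π) = 0.159155.
  ρ_sc(0.297) = 0.159155 · 1.977825 = 0.314781.

Rounded to 5 decimal places: ρ_sc(0.297) ≈ 0.31478.


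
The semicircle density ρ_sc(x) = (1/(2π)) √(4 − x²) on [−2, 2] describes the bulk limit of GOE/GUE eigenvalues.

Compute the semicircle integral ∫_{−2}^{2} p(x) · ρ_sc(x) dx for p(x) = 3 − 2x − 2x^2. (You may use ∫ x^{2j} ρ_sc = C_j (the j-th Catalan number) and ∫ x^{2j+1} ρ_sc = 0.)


Write p(x) = Σ a_i x^i, split into monomials and integrate each against ρ_sc separately.
Using ∫ x^{2j} ρ_sc = C_j = (1/(j+1)) C(2j, j) (Catalan numbers) and ∫ x^{2j+1} ρ_sc = 0 (odd monomials vanish by symmetry):
  i = 0 (even): a_0 · C_{0} = 3 · 1 = 3
  i = 1 (odd): ∫ x^1 ρ_sc = 0 (vanishes)
  i = 2 (even): a_2 · C_{1} = -2 · 1 = -2

Summing the contributions: ∫_{−2}^{2} p(x) ρ_sc(x) dx = 3 + (-2) = 1.


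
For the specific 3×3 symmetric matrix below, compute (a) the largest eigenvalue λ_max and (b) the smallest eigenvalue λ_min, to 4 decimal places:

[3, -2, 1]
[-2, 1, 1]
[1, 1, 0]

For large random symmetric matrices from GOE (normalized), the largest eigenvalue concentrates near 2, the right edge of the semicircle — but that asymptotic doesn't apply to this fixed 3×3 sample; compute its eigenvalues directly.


Since M is real symmetric, all three eigenvalues are real; they are the roots of det(λI − M) = λ³ − (tr M) λ² + s λ − det M, where s is the sum of the principal 2×2 minors.
tr M = 3 + 1 + 0 = 4.
s = (3·1 − (-2)²) + (3·0 − 1²) + (1·0 − 1²) = -1 + (-1) + (-1) = -3.
det M (expand along row 1) = 3·(-1) − (-2)·(-1) + 1·(-3) = -8.
Characteristic polynomial: λ³ − 4λ² − 3λ + 8 = 0.
Substitute λ = y + (tr M)/3 = y + 1.333333 to remove the quadratic term: y³ + p·y + q = 0 with p = s − (tr M)²/3 = -8.333333 and q = −2(tr M)³/27 + (tr M)·s/3 − det M = -0.740741.
Three real roots ⇒ use the trigonometric (Viète) form: r = 2√(−p/3) = 3.333333, φ = arccos(3q/(p·r)) = arccos(0.080000) = 1.490711 rad.
y_k = r·cos(φ/3 − 2πk/3) for k = 0, 1, 2 gives y = 2.930210, -0.088973, -2.841236.
λ_k = y_k + 1.333333 gives λ = 4.2635, 1.2444, -1.5079 (check: the sum is 4.0000 = tr M).

Hence λ_max = 4.2635 and λ_min = -1.5079.


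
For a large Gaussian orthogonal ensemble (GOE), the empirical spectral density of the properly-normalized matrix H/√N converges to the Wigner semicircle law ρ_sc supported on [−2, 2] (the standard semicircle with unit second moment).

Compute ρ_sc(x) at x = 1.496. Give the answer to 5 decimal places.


ρ_sc(x) = (1/(2π)) √(4 − x²). With x = 1.496:
  4 − x² = 4 − (1.496)² = 4 − 2.238016 = 1.761984.
  √(4 − x²) = 1.327397.
  1/(2π) = 0.159155.
  ρ_sc(1.496) = 0.159155 · 1.327397 = 0.211262.

Rounded to 5 decimal places: ρ_sc(1.496) ≈ 0.21126.


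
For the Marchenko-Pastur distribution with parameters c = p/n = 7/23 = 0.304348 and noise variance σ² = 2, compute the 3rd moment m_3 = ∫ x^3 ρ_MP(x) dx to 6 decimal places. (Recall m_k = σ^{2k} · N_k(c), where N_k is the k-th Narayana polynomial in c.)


E[X³] = σ⁶ (1 + 3c + c²) (third MP moment). With σ² = 2 (so σ⁶ = 8) and c = 7/23 = 0.304348: E[X³] = 8 · (1 + 3·0.304348 + (0.304348)²) = 8 · 2.005671.

So E[X^3] = 16.045369.


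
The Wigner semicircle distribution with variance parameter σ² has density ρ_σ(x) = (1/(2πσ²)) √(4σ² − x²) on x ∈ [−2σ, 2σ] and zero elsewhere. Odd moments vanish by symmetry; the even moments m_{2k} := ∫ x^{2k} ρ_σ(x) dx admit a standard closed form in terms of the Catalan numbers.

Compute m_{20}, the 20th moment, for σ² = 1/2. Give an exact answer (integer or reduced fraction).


By the scaled semicircle moment identity, m_{2k} = σ^{2k} · C_k with k = 10.
C_10 = (1/(k+1)) · C(2k, k) = (1/11) · C(20, 10) = (1/11) · 184756 = 16796.
σ^{2k} = (σ²)^k = (1/2)^10 = 1/1024.

Therefore m_{20} = σ^{20} · C_10 = (1/1024) · 16796 = 4199/256.


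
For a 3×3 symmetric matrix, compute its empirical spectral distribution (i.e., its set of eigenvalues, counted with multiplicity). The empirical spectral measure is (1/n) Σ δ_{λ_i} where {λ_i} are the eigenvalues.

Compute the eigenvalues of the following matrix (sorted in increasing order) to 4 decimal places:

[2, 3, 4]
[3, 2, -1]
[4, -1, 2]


Since M is real symmetric, all three eigenvalues are real; they are the roots of det(λI − M) = λ³ − (tr M) λ² + s λ − det M, where s is the sum of the principal 2×2 minors.
tr M = 2 + 2 + 2 = 6.
s = (2·2 − 3²) + (2·2 − 4²) + (2·2 − (-1)²) = -5 + (-12) + 3 = -14.
det M (expand along row 1) = 2·3 − 3·10 + 4·(-11) = -68.
Characteristic polynomial: λ³ − 6λ² − 14λ + 68 = 0.
Substitute λ = y + (tr M)/3 = y + 2.000000 to remove the quadratic term: y³ + p·y + q = 0 with p = s − (tr M)²/3 = -26.000000 and q = −2(tr M)³/27 + (tr M)·s/3 − det M = 24.000000.
Three real roots ⇒ use the trigonometric (Viète) form: r = 2√(−p/3) = 5.887841, φ = arccos(3q/(p·r)) = arccos(-0.470330) = 2.060462 rad.
y_k = r·cos(φ/3 − 2πk/3) for k = 0, 1, 2 gives y = 4.552867, 0.956762, -5.509629.
λ_k = y_k + 2.000000 gives λ = 6.5529, 2.9568, -3.5096 (check: the sum is 6.0000 = tr M).

Eigenvalues sorted in increasing order: [-3.5096, 2.9568, 6.5529].


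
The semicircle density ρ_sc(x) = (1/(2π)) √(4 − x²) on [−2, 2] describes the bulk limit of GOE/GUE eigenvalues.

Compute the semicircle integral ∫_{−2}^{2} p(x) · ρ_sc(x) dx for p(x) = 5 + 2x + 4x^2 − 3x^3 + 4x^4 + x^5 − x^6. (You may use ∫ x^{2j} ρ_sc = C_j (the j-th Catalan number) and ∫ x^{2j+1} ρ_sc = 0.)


Write p(x) = Σ a_i x^i, split into monomials and integrate each against ρ_sc separately.
Using ∫ x^{2j} ρ_sc = C_j = (1/(j+1)) C(2j, j) (Catalan numbers) and ∫ x^{2j+1} ρ_sc = 0 (odd monomials vanish by symmetry):
  i = 0 (even): a_0 · C_{0} = 5 · 1 = 5
  i = 1 (odd): ∫ x^1 ρ_sc = 0 (vanishes)
  i = 2 (even): a_2 · C_{1} = 4 · 1 = 4
  i = 3 (odd): ∫ x^3 ρ_sc = 0 (vanishes)
  i = 4 (even): a_4 · C_{2} = 4 · 2 = 8
  i = 5 (odd): ∫ x^5 ρ_sc = 0 (vanishes)
  i = 6 (even): a_6 · C_{3} = -1 · 5 = -5

Summing the contributions: ∫_{−2}^{2} p(x) ρ_sc(x) dx = 5 + 4 + 8 + (-5) = 12.


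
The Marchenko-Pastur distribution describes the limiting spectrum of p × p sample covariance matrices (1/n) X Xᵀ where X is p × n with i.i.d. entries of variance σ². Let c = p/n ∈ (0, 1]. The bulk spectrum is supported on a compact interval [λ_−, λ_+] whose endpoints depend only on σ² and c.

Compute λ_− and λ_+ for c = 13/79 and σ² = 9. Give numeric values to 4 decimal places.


c = 13/79 = 0.164557; √c = 0.405656.
λ_− = σ² (1 − √c)² = 9 · (1 − 0.405656)² = 9 · (0.594344)² = 3.179201.
λ_+ = σ² (1 + √c)² = 9 · (1 + 0.405656)² = 9 · (1.405656)² = 17.782824.

Rounded to 4 decimal places: λ_− ≈ 3.1792, λ_+ ≈ 17.7828.


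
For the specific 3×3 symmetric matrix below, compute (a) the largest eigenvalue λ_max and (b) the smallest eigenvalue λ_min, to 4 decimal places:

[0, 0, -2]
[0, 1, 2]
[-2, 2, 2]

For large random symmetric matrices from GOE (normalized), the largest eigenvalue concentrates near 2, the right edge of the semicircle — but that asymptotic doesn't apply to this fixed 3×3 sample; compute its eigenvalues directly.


Since M is real symmetric, all three eigenvalues are real; they are the roots of det(λI − M) = λ³ − (tr M) λ² + s λ − det M, where s is the sum of the principal 2×2 minors.
tr M = 0 + 1 + 2 = 3.
s = (0·1 − 0²) + (0·2 − (-2)²) + (1·2 − 2²) = 0 + (-4) + (-2) = -6.
det M (expand along row 1) = 0·(-2) − 0·4 + (-2)·2 = -4.
Characteristic polynomial: λ³ − 3λ² − 6λ + 4 = 0.
Substitute λ = y + (tr M)/3 = y + 1.000000 to remove the quadratic term: y³ + p·y + q = 0 with p = s − (tr M)²/3 = -9.000000 and q = −2(tr M)³/27 + (tr M)·s/3 − det M = -4.000000.
Three real roots ⇒ use the trigonometric (Viète) form: r = 2√(−p/3) = 3.464102, φ = arccos(3q/(p·r)) = arccos(0.384900) = 1.175697 rad.
y_k = r·cos(φ/3 − 2πk/3) for k = 0, 1, 2 gives y = 3.201472, -0.454904, -2.746568.
λ_k = y_k + 1.000000 gives λ = 4.2015, 0.5451, -1.7466 (check: the sum is 3.0000 = tr M).

Hence λ_max = 4.2015 and λ_min = -1.7466.


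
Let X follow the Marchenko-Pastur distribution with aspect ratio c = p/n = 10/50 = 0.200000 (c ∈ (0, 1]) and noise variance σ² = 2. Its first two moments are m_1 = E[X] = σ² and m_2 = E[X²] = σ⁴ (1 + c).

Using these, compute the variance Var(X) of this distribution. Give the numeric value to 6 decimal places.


m_1 = E[X] = σ² = 2, so m_1² = 4.
m_2 = E[X²] = σ⁴ (1 + c) = 4 · (1 + 0.200000) = 4 · 1.200000 = 4.800000.
(Note m_2 − m_1² simplifies to c · σ⁴ = 0.200000 · 4.)

Var(X) = m_2 − m_1² = 4.800000 − 4 = 0.800000.


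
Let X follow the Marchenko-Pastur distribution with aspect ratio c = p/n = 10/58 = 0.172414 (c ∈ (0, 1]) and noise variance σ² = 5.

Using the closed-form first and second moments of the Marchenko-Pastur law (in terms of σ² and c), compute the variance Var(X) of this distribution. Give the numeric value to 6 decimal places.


Recall the MP moments m_1 = E[X] = σ² and m_2 = E[X²] = σ⁴ (1 + c).
m_1 = E[X] = σ² = 5, so m_1² = 25.
m_2 = E[X²] = σ⁴ (1 + c) = 25 · (1 + 0.172414) = 25 · 1.172414 = 29.310345.
(Note m_2 − m_1² simplifies to c · σ⁴ = 0.172414 · 25.)

Var(X) = m_2 − m_1² = 29.310345 − 25 = 4.310345.


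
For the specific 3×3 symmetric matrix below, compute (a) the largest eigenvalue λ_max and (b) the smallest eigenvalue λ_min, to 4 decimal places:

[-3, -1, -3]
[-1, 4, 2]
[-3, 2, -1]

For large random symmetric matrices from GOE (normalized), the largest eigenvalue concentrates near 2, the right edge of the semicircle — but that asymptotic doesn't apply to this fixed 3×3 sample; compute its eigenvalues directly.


Since M is real symmetric, all three eigenvalues are real; they are the roots of det(λI − M) = λ³ − (tr M) λ² + s λ − det M, where s is the sum of the principal 2×2 minors.
tr M = -3 + 4 + (-1) = 0.
s = ((-3)·4 − (-1)²) + ((-3)·(-1) − (-3)²) + (4·(-1) − 2²) = -13 + (-6) + (-8) = -27.
det M (expand along row 1) = (-3)·(-8) − (-1)·7 + (-3)·10 = 1.
Characteristic polynomial: λ³ − 27λ − 1 = 0.
Substitute λ = y + (tr M)/3 = y + 0.000000 to remove the quadratic term: y³ + p·y + q = 0 with p = s − (tr M)²/3 = -27.000000 and q = −2(tr M)³/27 + (tr M)·s/3 − det M = -1.000000.
Three real roots ⇒ use the trigonometric (Viète) form: r = 2√(−p/3) = 6.000000, φ = arccos(3q/(p·r)) = arccos(0.018519) = 1.552277 rad.
y_k = r·cos(φ/3 − 2πk/3) for k = 0, 1, 2 gives y = 5.214573, -0.037039, -5.177534.
λ_k = y_k + 0.000000 gives λ = 5.2146, -0.0370, -5.1775 (check: the sum is 0.0000 = tr M).

Hence λ_max = 5.2146 and λ_min = -5.1775.


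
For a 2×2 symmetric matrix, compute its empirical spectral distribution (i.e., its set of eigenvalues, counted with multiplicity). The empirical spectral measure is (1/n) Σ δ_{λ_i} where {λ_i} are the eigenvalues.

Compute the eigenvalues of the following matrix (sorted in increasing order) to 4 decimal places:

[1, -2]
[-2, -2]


Since M is real symmetric, both eigenvalues are real; they are the roots of det(λI − M) = λ² − (tr M) λ + det M.
tr M = 1 + (-2) = -1.
det M = 1·(-2) − (-2)² = -2 − 4 = -6.
Characteristic polynomial: λ² + λ − 6 = 0.
Discriminant Δ = (tr M)² − 4·det M = 1 − (-24) = 25; √Δ = 5.000000.
λ = (tr M ± √Δ)/2 = (-1 ± 5.000000)/2, giving (tr M − √Δ)/2 = -3.0000 and (tr M + √Δ)/2 = 2.0000.

Eigenvalues sorted in increasing order: [-3.0000, 2.0000].


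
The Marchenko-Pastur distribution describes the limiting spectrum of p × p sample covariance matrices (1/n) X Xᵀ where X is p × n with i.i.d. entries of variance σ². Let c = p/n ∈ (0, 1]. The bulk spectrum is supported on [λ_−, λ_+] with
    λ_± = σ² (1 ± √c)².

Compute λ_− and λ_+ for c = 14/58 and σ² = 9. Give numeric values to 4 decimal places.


c = 14/58 = 0.241379; √c = 0.491304.
λ_− = σ² (1 − √c)² = 9 · (1 − 0.491304)² = 9 · (0.508696)² = 2.328947.
λ_+ = σ² (1 + √c)² = 9 · (1 + 0.491304)² = 9 · (1.491304)² = 20.015880.

Rounded to 4 decimal places: λ_− ≈ 2.3289, λ_+ ≈ 20.0159.


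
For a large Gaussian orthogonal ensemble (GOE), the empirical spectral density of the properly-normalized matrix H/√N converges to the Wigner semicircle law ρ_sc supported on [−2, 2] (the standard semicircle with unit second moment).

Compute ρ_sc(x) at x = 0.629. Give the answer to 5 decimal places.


ρ_sc(x) = (1/(2π)) √(4 − x²). With x = 0.629:
  4 − x² = 4 − (0.629)² = 4 − 0.395641 = 3.604359.
  √(4 − x²) = 1.898515.
  1/(2π) = 0.159155.
  ρ_sc(0.629) = 0.159155 · 1.898515 = 0.302158.

Rounded to 5 decimal places: ρ_sc(0.629) ≈ 0.30216.


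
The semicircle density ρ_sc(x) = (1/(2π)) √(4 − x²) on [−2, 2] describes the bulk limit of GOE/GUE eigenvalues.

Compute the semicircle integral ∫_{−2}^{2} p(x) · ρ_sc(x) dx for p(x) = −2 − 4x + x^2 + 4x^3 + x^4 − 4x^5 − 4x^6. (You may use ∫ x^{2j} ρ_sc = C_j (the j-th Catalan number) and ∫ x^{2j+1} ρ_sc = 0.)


Write p(x) = Σ a_i x^i, split into monomials and integrate each against ρ_sc separately.
Using ∫ x^{2j} ρ_sc = C_j = (1/(j+1)) C(2j, j) (Catalan numbers) and ∫ x^{2j+1} ρ_sc = 0 (odd monomials vanish by symmetry):
  i = 0 (even): a_0 · C_{0} = -2 · 1 = -2
  i = 1 (odd): ∫ x^1 ρ_sc = 0 (vanishes)
  i = 2 (even): a_2 · C_{1} = 1 · 1 = 1
  i = 3 (odd): ∫ x^3 ρ_sc = 0 (vanishes)
  i = 4 (even): a_4 · C_{2} = 1 · 2 = 2
  i = 5 (odd): ∫ x^5 ρ_sc = 0 (vanishes)
  i = 6 (even): a_6 · C_{3} = -4 · 5 = -20

Summing the contributions: ∫_{−2}^{2} p(x) ρ_sc(x) dx = (-2) + 1 + 2 + (-20) = -19.


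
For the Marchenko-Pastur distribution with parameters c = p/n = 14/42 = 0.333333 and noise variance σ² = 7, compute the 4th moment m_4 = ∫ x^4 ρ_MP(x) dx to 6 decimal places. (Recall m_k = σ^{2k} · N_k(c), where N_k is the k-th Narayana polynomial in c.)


E[X⁴] = σ⁸ (1 + 6c + 6c² + c³) (fourth MP moment). With σ² = 7 (so σ⁸ = 2401) and c = 14/42 = 0.333333: E[X⁴] = 2401 · (1 + 6·0.333333 + 6·(0.333333)² + (0.333333)³) = 2401 · 3.703704.

So E[X^4] = 8892.592593.


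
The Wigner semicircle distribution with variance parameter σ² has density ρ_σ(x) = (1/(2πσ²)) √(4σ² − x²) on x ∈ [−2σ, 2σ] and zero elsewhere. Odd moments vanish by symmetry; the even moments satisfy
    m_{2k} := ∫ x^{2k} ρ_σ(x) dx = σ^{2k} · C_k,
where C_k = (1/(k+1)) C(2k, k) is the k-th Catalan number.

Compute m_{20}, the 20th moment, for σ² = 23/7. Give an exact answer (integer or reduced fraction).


By the scaled semicircle moment identity, m_{2k} = σ^{2k} · C_k with k = 10.
C_10 = (1/(k+1)) · C(2k, k) = (1/11) · C(20, 10) = (1/11) · 184756 = 16796.
σ^{2k} = (σ²)^k = (23/7)^10 = 41426511213649/282475249.

Therefore m_{20} = σ^{20} · C_10 = (41426511213649/282475249) · 16796 = 695799682344448604/282475249.


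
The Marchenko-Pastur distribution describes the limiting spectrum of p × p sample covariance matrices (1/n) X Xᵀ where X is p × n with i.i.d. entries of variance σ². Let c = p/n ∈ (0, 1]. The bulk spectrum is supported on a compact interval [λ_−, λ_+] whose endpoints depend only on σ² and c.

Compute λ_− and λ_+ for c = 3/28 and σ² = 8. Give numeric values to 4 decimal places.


c = 3/28 = 0.107143; √c = 0.327327.
λ_− = σ² (1 − √c)² = 8 · (1 − 0.327327)² = 8 · (0.672673)² = 3.619913.
λ_+ = σ² (1 + √c)² = 8 · (1 + 0.327327)² = 8 · (1.327327)² = 14.094372.

Rounded to 4 decimal places: λ_− ≈ 3.6199, λ_+ ≈ 14.0944.


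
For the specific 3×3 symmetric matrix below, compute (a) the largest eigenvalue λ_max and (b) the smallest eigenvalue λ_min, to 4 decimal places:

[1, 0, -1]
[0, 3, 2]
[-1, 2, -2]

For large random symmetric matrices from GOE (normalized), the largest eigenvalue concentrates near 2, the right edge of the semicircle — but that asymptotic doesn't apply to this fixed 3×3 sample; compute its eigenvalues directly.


Since M is real symmetric, all three eigenvalues are real; they are the roots of det(λI − M) = λ³ − (tr M) λ² + s λ − det M, where s is the sum of the principal 2×2 minors.
tr M = 1 + 3 + (-2) = 2.
s = (1·3 − 0²) + (1·(-2) − (-1)²) + (3·(-2) − 2²) = 3 + (-3) + (-10) = -10.
det M (expand along row 1) = 1·(-10) − 0·2 + (-1)·3 = -13.
Characteristic polynomial: λ³ − 2λ² − 10λ + 13 = 0.
Substitute λ = y + (tr M)/3 = y + 0.666667 to remove the quadratic term: y³ + p·y + q = 0 with p = s − (tr M)²/3 = -11.333333 and q = −2(tr M)³/27 + (tr M)·s/3 − det M = 5.740741.
Three real roots ⇒ use the trigonometric (Viète) form: r = 2√(−p/3) = 3.887301, φ = arccos(3q/(p·r)) = arccos(-0.390916) = 1.972423 rad.
y_k = r·cos(φ/3 − 2πk/3) for k = 0, 1, 2 gives y = 3.076948, 0.518861, -3.595809.
λ_k = y_k + 0.666667 gives λ = 3.7436, 1.1855, -2.9291 (check: the sum is 2.0000 = tr M).

Hence λ_max = 3.7436 and λ_min = -2.9291.


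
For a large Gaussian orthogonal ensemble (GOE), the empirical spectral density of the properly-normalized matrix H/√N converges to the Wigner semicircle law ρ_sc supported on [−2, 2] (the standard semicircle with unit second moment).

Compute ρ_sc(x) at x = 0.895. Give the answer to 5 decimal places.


ρ_sc(x) = (1/(2π)) √(4 − x²). With x = 0.895:
  4 − x² = 4 − (0.895)² = 4 − 0.801025 = 3.198975.
  √(4 − x²) = 1.788568.
  1/(2π) = 0.159155.
  ρ_sc(0.895) = 0.159155 · 1.788568 = 0.284659.

Rounded to 5 decimal places: ρ_sc(0.895) ≈ 0.28466.


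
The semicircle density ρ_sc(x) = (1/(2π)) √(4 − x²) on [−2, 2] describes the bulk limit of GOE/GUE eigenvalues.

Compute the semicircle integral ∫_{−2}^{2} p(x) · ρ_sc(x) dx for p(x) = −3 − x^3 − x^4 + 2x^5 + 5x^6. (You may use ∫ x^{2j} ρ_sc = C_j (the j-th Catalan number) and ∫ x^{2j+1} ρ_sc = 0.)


Write p(x) = Σ a_i x^i, split into monomials and integrate each against ρ_sc separately.
Using ∫ x^{2j} ρ_sc = C_j = (1/(j+1)) C(2j, j) (Catalan numbers) and ∫ x^{2j+1} ρ_sc = 0 (odd monomials vanish by symmetry):
  i = 0 (even): a_0 · C_{0} = -3 · 1 = -3
  i = 3 (odd): ∫ x^3 ρ_sc = 0 (vanishes)
  i = 4 (even): a_4 · C_{2} = -1 · 2 = -2
  i = 5 (odd): ∫ x^5 ρ_sc = 0 (vanishes)
  i = 6 (even): a_6 · C_{3} = 5 · 5 = 25

Summing the contributions: ∫_{−2}^{2} p(x) ρ_sc(x) dx = (-3) + (-2) + 25 = 20.


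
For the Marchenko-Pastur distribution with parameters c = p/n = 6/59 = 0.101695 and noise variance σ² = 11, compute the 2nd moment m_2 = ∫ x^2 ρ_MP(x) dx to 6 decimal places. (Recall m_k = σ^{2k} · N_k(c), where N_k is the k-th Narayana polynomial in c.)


E[X²] = σ⁴ (1 + c) (second MP moment). With σ² = 11 (so σ⁴ = 121) and c = 6/59 = 0.101695: E[X²] = 121 · (1 + 0.101695) = 121 · 1.101695.

So E[X^2] = 133.305085.


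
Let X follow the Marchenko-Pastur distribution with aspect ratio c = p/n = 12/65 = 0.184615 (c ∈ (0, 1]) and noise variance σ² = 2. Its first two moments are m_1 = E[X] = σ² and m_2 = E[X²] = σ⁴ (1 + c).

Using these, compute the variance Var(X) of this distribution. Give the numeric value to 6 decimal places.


m_1 = E[X] = σ² = 2, so m_1² = 4.
m_2 = E[X²] = σ⁴ (1 + c) = 4 · (1 + 0.184615) = 4 · 1.184615 = 4.738462.
(Note m_2 − m_1² simplifies to c · σ⁴ = 0.184615 · 4.)

Var(X) = m_2 − m_1² = 4.738462 − 4 = 0.738462.


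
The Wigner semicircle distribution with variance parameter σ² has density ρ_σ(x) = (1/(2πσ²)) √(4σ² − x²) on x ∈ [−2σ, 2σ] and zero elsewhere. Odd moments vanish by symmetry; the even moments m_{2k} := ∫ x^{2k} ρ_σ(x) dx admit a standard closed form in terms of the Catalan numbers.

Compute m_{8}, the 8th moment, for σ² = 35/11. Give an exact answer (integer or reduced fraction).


By the scaled semicircle moment identity, m_{2k} = σ^{2k} · C_k with k = 4.
C_4 = (1/(k+1)) · C(2k, k) = (1/5) · C(8, 4) = (1/5) · 70 = 14.
σ^{2k} = (σ²)^k = (35/11)^4 = 1500625/14641.

Therefore m_{8} = σ^{8} · C_4 = (1500625/14641) · 14 = 21008750/14641.


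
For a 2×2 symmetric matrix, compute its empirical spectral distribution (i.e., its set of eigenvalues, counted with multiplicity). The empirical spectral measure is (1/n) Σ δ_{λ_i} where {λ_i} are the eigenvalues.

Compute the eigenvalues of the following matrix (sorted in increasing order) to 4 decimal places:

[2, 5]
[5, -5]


Since M is real symmetric, both eigenvalues are real; they are the roots of det(λI − M) = λ² − (tr M) λ + det M.
tr M = 2 + (-5) = -3.
det M = 2·(-5) − 5² = -10 − 25 = -35.
Characteristic polynomial: λ² + 3λ − 35 = 0.
Discriminant Δ = (tr M)² − 4·det M = 9 − (-140) = 149; √Δ = 12.206556.
λ = (tr M ± √Δ)/2 = (-3 ± 12.206556)/2, giving (tr M − √Δ)/2 = -7.6033 and (tr M + √Δ)/2 = 4.6033.

Eigenvalues sorted in increasing order: [-7.6033, 4.6033].


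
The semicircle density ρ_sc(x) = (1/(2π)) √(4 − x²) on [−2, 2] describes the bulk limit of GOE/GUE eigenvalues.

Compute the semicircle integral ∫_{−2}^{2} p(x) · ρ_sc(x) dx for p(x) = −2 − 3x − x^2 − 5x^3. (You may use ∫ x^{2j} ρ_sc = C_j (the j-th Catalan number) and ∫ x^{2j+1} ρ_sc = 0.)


Write p(x) = Σ a_i x^i, split into monomials and integrate each against ρ_sc separately.
Using ∫ x^{2j} ρ_sc = C_j = (1/(j+1)) C(2j, j) (Catalan numbers) and ∫ x^{2j+1} ρ_sc = 0 (odd monomials vanish by symmetry):
  i = 0 (even): a_0 · C_{0} = -2 · 1 = -2
  i = 1 (odd): ∫ x^1 ρ_sc = 0 (vanishes)
  i = 2 (even): a_2 · C_{1} = -1 · 1 = -1
  i = 3 (odd): ∫ x^3 ρ_sc = 0 (vanishes)

Summing the contributions: ∫_{−2}^{2} p(x) ρ_sc(x) dx = (-2) + (-1) = -3.


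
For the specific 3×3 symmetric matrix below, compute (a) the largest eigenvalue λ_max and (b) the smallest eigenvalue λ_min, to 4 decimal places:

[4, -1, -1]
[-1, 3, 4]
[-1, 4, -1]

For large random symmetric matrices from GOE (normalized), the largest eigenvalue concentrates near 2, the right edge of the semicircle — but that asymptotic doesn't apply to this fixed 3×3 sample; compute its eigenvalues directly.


Since M is real symmetric, all three eigenvalues are real; they are the roots of det(λI − M) = λ³ − (tr M) λ² + s λ − det M, where s is the sum of the principal 2×2 minors.
tr M = 4 + 3 + (-1) = 6.
s = (4·3 − (-1)²) + (4·(-1) − (-1)²) + (3·(-1) − 4²) = 11 + (-5) + (-19) = -13.
det M (expand along row 1) = 4·(-19) − (-1)·5 + (-1)·(-1) = -70.
Characteristic polynomial: λ³ − 6λ² − 13λ + 70 = 0.
Substitute λ = y + (tr M)/3 = y + 2.000000 to remove the quadratic term: y³ + p·y + q = 0 with p = s − (tr M)²/3 = -25.000000 and q = −2(tr M)³/27 + (tr M)·s/3 − det M = 28.000000.
Three real roots ⇒ use the trigonometric (Viète) form: r = 2√(−p/3) = 5.773503, φ = arccos(3q/(p·r)) = arccos(-0.581969) = 2.191944 rad.
y_k = r·cos(φ/3 − 2πk/3) for k = 0, 1, 2 gives y = 4.299770, 1.186877, -5.486647.
λ_k = y_k + 2.000000 gives λ = 6.2998, 3.1869, -3.4866 (check: the sum is 6.0000 = tr M).

Hence λ_max = 6.2998 and λ_min = -3.4866.


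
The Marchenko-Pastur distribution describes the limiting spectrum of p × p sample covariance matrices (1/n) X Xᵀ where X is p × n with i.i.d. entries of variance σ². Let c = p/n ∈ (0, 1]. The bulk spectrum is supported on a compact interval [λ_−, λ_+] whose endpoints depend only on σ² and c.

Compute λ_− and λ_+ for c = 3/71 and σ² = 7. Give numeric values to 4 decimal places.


c = 3/71 = 0.042254; √c = 0.205557.
λ_− = σ² (1 − √c)² = 7 · (1 − 0.205557)² = 7 · (0.794443)² = 4.417982.
λ_+ = σ² (1 + √c)² = 7 · (1 + 0.205557)² = 7 · (1.205557)² = 10.173567.

Rounded to 4 decimal places: λ_− ≈ 4.4180, λ_+ ≈ 10.1736.


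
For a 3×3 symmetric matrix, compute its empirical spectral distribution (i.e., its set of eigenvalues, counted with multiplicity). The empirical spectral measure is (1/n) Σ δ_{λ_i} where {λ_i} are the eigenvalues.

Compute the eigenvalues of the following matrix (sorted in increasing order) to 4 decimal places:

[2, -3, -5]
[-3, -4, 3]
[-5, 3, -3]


Since M is real symmetric, all three eigenvalues are real; they are the roots of det(λI − M) = λ³ − (tr M) λ² + s λ − det M, where s is the sum of the principal 2×2 minors.
tr M = 2 + (-4) + (-3) = -5.
s = (2·(-4) − (-3)²) + (2·(-3) − (-5)²) + ((-4)·(-3) − 3²) = -17 + (-31) + 3 = -45.
det M (expand along row 1) = 2·3 − (-3)·24 + (-5)·(-29) = 223.
Characteristic polynomial: λ³ + 5λ² − 45λ − 223 = 0.
Substitute λ = y + (tr M)/3 = y − 1.666667 to remove the quadratic term: y³ + p·y + q = 0 with p = s − (tr M)²/3 = -53.333333 and q = −2(tr M)³/27 + (tr M)·s/3 − det M = -138.740741.
Three real roots ⇒ use the trigonometric (Viète) form: r = 2√(−p/3) = 8.432740, φ = arccos(3q/(p·r)) = arccos(0.925460) = 0.388547 rad.
y_k = r·cos(φ/3 − 2πk/3) for k = 0, 1, 2 gives y = 8.362112, -3.237848, -5.124264.
λ_k = y_k − 1.666667 gives λ = 6.6954, -4.9045, -6.7909 (check: the sum is -5.0000 = tr M).

Eigenvalues sorted in increasing order: [-6.7909, -4.9045, 6.6954].


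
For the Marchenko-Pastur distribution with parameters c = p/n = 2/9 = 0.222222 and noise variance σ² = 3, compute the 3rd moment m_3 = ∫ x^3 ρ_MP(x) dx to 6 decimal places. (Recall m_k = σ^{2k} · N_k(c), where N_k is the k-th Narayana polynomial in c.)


E[X³] = σ⁶ (1 + 3c + c²) (third MP moment). With σ² = 3 (so σ⁶ = 27) and c = 2/9 = 0.222222: E[X³] = 27 · (1 + 3·0.222222 + (0.222222)²) = 27 · 1.716049.

So E[X^3] = 46.333333.


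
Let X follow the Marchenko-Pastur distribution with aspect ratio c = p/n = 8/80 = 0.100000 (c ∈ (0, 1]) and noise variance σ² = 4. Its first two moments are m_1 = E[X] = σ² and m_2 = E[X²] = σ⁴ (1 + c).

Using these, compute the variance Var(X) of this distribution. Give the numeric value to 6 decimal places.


m_1 = E[X] = σ² = 4, so m_1² = 16.
m_2 = E[X²] = σ⁴ (1 + c) = 16 · (1 + 0.100000) = 16 · 1.100000 = 17.600000.
(Note m_2 − m_1² simplifies to c · σ⁴ = 0.100000 · 16.)

Var(X) = m_2 − m_1² = 17.600000 − 16 = 1.600000.


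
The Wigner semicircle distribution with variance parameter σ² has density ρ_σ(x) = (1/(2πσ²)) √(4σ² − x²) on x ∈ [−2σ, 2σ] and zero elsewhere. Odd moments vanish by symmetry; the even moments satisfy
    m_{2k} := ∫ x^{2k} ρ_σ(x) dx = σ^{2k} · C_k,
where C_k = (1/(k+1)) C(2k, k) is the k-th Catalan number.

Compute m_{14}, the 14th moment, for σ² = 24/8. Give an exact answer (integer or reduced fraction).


By the scaled semicircle moment identity, m_{2k} = σ^{2k} · C_k with k = 7.
C_7 = (1/(k+1)) · C(2k, k) = (1/8) · C(14, 7) = (1/8) · 3432 = 429.
σ^{2k} = (σ²)^k = (24/8)^7 = 2187.

Therefore m_{14} = σ^{14} · C_7 = 2187 · 429 = 938223.


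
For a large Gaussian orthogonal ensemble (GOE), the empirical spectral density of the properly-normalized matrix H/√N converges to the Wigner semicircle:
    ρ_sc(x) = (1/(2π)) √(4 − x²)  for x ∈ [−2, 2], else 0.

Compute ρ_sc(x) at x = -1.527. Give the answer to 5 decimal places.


ρ_sc(x) = (1/(2π)) √(4 − x²). With x = -1.527:
  4 − x² = 4 − (-1.527)² = 4 − 2.331729 = 1.668271.
  √(4 − x²) = 1.291616.
  1/(2π) = 0.159155.
  ρ_sc(-1.527) = 0.159155 · 1.291616 = 0.205567.

Rounded to 5 decimal places: ρ_sc(-1.527) ≈ 0.20557.


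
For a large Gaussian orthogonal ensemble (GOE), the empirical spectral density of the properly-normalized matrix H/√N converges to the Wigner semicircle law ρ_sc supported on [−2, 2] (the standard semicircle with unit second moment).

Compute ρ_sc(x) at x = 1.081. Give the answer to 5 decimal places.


ρ_sc(x) = (1/(2π)) √(4 − x²). With x = 1.081:
  4 − x² = 4 − (1.081)² = 4 − 1.168561 = 2.831439.
  √(4 − x²) = 1.682688.
  1/(2π) = 0.159155.
  ρ_sc(1.081) = 0.159155 · 1.682688 = 0.267808.

Rounded to 5 decimal places: ρ_sc(1.081) ≈ 0.26781.


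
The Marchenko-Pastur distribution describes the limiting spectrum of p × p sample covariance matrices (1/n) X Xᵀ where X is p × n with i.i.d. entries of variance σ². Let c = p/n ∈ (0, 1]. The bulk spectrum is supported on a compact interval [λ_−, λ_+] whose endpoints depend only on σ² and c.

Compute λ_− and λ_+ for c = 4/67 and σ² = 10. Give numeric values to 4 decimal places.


c = 4/67 = 0.059701; √c = 0.244339.
λ_− = σ² (1 − √c)² = 10 · (1 − 0.244339)² = 10 · (0.755661)² = 5.710237.
λ_+ = σ² (1 + √c)² = 10 · (1 + 0.244339)² = 10 · (1.244339)² = 15.483793.

Rounded to 4 decimal places: λ_− ≈ 5.7102, λ_+ ≈ 15.4838.


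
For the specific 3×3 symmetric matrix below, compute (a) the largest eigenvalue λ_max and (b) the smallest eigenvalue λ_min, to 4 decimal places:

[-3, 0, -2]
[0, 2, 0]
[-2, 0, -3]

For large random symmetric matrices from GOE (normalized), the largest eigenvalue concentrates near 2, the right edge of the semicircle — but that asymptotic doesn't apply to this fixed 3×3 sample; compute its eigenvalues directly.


Since M is real symmetric, all three eigenvalues are real; they are the roots of det(λI − M) = λ³ − (tr M) λ² + s λ − det M, where s is the sum of the principal 2×2 minors.
tr M = -3 + 2 + (-3) = -4.
s = ((-3)·2 − 0²) + ((-3)·(-3) − (-2)²) + (2·(-3) − 0²) = -6 + 5 + (-6) = -7.
det M (expand along row 1) = (-3)·(-6) − 0·0 + (-2)·4 = 10.
Characteristic polynomial: λ³ + 4λ² − 7λ − 10 = 0.
Substitute λ = y + (tr M)/3 = y − 1.333333 to remove the quadratic term: y³ + p·y + q = 0 with p = s − (tr M)²/3 = -12.333333 and q = −2(tr M)³/27 + (tr M)·s/3 − det M = 4.074074.
Three real roots ⇒ use the trigonometric (Viète) form: r = 2√(−p/3) = 4.055175, φ = arccos(3q/(p·r)) = arccos(-0.244377) = 1.817673 rad.
y_k = r·cos(φ/3 − 2πk/3) for k = 0, 1, 2 gives y = 3.333333, 0.333333, -3.666667.
λ_k = y_k − 1.333333 gives λ = 2.0000, -1.0000, -5.0000 (check: the sum is -4.0000 = tr M).

Hence λ_max = 2.0000 and λ_min = -5.0000.


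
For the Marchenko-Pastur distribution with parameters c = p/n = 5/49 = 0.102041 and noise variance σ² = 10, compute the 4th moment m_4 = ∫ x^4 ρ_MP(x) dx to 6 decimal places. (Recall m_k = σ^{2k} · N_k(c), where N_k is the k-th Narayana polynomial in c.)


E[X⁴] = σ⁸ (1 + 6c + 6c² + c³) (fourth MP moment). With σ² = 10 (so σ⁸ = 10000) and c = 5/49 = 0.102041: E[X⁴] = 10000 · (1 + 6·0.102041 + 6·(0.102041)² + (0.102041)³) = 10000 · 1.675781.

So E[X^4] = 16757.813496.


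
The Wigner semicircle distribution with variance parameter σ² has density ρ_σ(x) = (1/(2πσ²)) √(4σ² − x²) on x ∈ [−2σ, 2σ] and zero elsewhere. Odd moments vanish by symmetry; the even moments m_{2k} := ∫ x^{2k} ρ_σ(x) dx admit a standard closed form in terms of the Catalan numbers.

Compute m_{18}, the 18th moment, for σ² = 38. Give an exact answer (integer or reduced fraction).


By the scaled semicircle moment identity, m_{2k} = σ^{2k} · C_k with k = 9.
C_9 = (1/(k+1)) · C(2k, k) = (1/10) · C(18, 9) = (1/10) · 48620 = 4862.
σ^{2k} = (σ²)^k = (38)^9 = 165216101262848.

Therefore m_{18} = σ^{18} · C_9 = 165216101262848 · 4862 = 803280684339966976.


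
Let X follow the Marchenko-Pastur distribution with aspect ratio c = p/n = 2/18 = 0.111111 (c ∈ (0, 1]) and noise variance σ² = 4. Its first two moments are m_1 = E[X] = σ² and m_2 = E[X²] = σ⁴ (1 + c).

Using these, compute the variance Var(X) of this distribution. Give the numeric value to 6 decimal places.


m_1 = E[X] = σ² = 4, so m_1² = 16.
m_2 = E[X²] = σ⁴ (1 + c) = 16 · (1 + 0.111111) = 16 · 1.111111 = 17.777778.
(Note m_2 − m_1² simplifies to c · σ⁴ = 0.111111 · 16.)

Var(X) = m_2 − m_1² = 17.777778 − 16 = 1.777778.


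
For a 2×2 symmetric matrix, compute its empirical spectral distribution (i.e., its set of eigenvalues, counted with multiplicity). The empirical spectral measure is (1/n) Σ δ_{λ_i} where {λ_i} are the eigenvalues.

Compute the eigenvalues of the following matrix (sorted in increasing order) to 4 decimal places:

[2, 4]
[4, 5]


Since M is real symmetric, both eigenvalues are real; they are the roots of det(λI − M) = λ² − (tr M) λ + det M.
tr M = 2 + 5 = 7.
det M = 2·5 − 4² = 10 − 16 = -6.
Characteristic polynomial: λ² − 7λ − 6 = 0.
Discriminant Δ = (tr M)² − 4·det M = 49 − (-24) = 73; √Δ = 8.544004.
λ = (tr M ± √Δ)/2 = (7 ± 8.544004)/2, giving (tr M − √Δ)/2 = -0.7720 and (tr M + √Δ)/2 = 7.7720.

Eigenvalues sorted in increasing order: [-0.7720, 7.7720].


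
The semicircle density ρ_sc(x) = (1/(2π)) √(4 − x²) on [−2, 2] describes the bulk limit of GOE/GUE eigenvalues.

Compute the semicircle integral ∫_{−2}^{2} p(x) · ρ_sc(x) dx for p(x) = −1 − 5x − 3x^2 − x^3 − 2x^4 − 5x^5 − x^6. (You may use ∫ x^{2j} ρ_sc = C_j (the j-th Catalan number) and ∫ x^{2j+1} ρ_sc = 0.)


Write p(x) = Σ a_i x^i, split into monomials and integrate each against ρ_sc separately.
Using ∫ x^{2j} ρ_sc = C_j = (1/(j+1)) C(2j, j) (Catalan numbers) and ∫ x^{2j+1} ρ_sc = 0 (odd monomials vanish by symmetry):
  i = 0 (even): a_0 · C_{0} = -1 · 1 = -1
  i = 1 (odd): ∫ x^1 ρ_sc = 0 (vanishes)
  i = 2 (even): a_2 · C_{1} = -3 · 1 = -3
  i = 3 (odd): ∫ x^3 ρ_sc = 0 (vanishes)
  i = 4 (even): a_4 · C_{2} = -2 · 2 = -4
  i = 5 (odd): ∫ x^5 ρ_sc = 0 (vanishes)
  i = 6 (even): a_6 · C_{3} = -1 · 5 = -5

Summing the contributions: ∫_{−2}^{2} p(x) ρ_sc(x) dx = (-1) + (-3) + (-4) + (-5) = -13.


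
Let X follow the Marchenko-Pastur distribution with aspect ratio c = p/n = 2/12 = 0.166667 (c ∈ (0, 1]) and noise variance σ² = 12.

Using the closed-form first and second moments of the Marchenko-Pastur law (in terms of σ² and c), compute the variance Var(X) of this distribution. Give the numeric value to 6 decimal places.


Recall the MP moments m_1 = E[X] = σ² and m_2 = E[X²] = σ⁴ (1 + c).
m_1 = E[X] = σ² = 12, so m_1² = 144.
m_2 = E[X²] = σ⁴ (1 + c) = 144 · (1 + 0.166667) = 144 · 1.166667 = 168.000000.
(Note m_2 − m_1² simplifies to c · σ⁴ = 0.166667 · 144.)

Var(X) = m_2 − m_1² = 168.000000 − 144 = 24.000000.


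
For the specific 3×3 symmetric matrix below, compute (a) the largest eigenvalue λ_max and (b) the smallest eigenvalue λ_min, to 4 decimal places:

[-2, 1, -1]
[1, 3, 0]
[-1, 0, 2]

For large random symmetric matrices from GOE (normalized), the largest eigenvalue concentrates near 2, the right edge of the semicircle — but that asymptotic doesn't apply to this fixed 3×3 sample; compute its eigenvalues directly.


Since M is real symmetric, all three eigenvalues are real; they are the roots of det(λI − M) = λ³ − (tr M) λ² + s λ − det M, where s is the sum of the principal 2×2 minors.
tr M = -2 + 3 + 2 = 3.
s = ((-2)·3 − 1²) + ((-2)·2 − (-1)²) + (3·2 − 0²) = -7 + (-5) + 6 = -6.
det M (expand along row 1) = (-2)·6 − 1·2 + (-1)·3 = -17.
Characteristic polynomial: λ³ − 3λ² − 6λ + 17 = 0.
Substitute λ = y + (tr M)/3 = y + 1.000000 to remove the quadratic term: y³ + p·y + q = 0 with p = s − (tr M)²/3 = -9.000000 and q = −2(tr M)³/27 + (tr M)·s/3 − det M = 9.000000.
Three real roots ⇒ use the trigonometric (Viète) form: r = 2√(−p/3) = 3.464102, φ = arccos(3q/(p·r)) = arccos(-0.866025) = 2.617994 rad.
y_k = r·cos(φ/3 − 2πk/3) for k = 0, 1, 2 gives y = 2.226682, 1.184793, -3.411474.
λ_k = y_k + 1.000000 gives λ = 3.2267, 2.1848, -2.4115 (check: the sum is 3.0000 = tr M).

Hence λ_max = 3.2267 and λ_min = -2.4115.


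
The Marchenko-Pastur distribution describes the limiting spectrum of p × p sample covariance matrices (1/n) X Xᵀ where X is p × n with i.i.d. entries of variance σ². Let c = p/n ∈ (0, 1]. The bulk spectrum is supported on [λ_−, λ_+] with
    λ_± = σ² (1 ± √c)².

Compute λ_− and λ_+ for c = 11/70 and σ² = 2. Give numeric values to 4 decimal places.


c = 11/70 = 0.157143; √c = 0.396412.
λ_− = σ² (1 − √c)² = 2 · (1 − 0.396412)² = 2 · (0.603588)² = 0.728636.
λ_+ = σ² (1 + √c)² = 2 · (1 + 0.396412)² = 2 · (1.396412)² = 3.899936.

Rounded to 4 decimal places: λ_− ≈ 0.7286, λ_+ ≈ 3.8999.


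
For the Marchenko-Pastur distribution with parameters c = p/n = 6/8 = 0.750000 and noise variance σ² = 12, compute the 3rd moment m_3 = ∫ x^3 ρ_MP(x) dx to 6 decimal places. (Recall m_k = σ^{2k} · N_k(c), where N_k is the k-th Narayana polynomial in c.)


E[X³] = σ⁶ (1 + 3c + c²) (third MP moment). With σ² = 12 (so σ⁶ = 1728) and c = 6/8 = 0.750000: E[X³] = 1728 · (1 + 3·0.750000 + (0.750000)²) = 1728 · 3.812500.

So E[X^3] = 6588.000000.


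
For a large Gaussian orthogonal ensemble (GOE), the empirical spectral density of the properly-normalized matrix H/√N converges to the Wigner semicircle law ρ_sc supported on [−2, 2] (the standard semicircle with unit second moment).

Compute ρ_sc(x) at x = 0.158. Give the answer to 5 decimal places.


ρ_sc(x) = (1/(2π)) √(4 − x²). With x = 0.158:
  4 − x² = 4 − (0.158)² = 4 − 0.024964 = 3.975036.
  √(4 − x²) = 1.993749.
  1/(2π) = 0.159155.
  ρ_sc(0.158) = 0.159155 · 1.993749 = 0.317315.

Rounded to 5 decimal places: ρ_sc(0.158) ≈ 0.31732.


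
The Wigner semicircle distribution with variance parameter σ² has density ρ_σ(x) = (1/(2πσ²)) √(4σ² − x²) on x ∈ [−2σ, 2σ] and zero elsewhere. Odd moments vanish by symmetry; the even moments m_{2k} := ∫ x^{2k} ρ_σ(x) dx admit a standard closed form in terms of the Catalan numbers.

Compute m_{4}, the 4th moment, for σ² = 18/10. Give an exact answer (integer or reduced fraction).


By the scaled semicircle moment identity, m_{2k} = σ^{2k} · C_k with k = 2.
C_2 = (1/(k+1)) · C(2k, k) = (1/3) · C(4, 2) = (1/3) · 6 = 2.
σ^{2k} = (σ²)^k = (18/10)^2 = 81/25.

Therefore m_{4} = σ^{4} · C_2 = (81/25) · 2 = 162/25.
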